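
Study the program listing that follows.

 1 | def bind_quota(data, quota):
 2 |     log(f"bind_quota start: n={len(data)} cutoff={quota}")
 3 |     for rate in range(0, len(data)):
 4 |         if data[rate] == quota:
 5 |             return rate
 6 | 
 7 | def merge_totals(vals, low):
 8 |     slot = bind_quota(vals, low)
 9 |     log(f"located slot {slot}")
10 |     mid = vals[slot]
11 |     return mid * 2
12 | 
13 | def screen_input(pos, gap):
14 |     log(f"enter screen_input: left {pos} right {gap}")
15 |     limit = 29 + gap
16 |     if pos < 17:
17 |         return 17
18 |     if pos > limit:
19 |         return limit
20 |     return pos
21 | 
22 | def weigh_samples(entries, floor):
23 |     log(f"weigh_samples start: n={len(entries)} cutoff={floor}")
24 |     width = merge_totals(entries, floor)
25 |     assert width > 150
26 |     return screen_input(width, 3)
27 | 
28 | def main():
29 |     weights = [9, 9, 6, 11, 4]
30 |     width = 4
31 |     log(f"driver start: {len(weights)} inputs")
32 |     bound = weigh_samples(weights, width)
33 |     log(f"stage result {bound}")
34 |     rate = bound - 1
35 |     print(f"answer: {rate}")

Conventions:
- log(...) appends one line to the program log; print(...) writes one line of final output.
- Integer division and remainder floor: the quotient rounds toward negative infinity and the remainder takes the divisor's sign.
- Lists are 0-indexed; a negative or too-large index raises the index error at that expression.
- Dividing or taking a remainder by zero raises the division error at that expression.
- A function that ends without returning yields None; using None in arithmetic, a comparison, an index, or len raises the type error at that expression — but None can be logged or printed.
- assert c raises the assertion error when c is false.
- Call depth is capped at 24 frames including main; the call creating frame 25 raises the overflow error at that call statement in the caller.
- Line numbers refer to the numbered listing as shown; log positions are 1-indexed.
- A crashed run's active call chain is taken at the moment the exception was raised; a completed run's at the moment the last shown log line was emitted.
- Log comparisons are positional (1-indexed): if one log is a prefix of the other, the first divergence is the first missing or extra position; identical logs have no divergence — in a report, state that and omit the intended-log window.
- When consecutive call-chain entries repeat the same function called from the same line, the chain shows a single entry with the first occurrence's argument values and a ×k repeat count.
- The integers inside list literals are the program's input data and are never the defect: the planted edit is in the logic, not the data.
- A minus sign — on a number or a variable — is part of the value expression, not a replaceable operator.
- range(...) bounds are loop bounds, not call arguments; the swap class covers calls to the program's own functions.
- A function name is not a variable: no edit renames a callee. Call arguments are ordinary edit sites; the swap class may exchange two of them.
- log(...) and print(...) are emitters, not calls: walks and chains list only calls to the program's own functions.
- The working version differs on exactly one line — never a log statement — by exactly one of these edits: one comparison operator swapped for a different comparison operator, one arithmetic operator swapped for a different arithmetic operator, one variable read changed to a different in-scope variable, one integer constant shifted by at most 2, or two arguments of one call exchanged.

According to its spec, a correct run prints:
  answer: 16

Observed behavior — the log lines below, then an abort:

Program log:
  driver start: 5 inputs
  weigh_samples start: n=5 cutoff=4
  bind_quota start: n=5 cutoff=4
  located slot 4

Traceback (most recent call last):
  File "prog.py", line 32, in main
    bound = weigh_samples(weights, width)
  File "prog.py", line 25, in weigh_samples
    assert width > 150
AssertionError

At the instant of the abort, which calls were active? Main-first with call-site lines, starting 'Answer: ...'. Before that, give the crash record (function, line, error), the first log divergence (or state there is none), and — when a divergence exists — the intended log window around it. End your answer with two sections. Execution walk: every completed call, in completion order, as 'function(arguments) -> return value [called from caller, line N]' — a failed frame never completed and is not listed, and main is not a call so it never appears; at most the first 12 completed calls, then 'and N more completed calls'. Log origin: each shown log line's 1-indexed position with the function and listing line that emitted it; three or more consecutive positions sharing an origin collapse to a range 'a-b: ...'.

Answer: main -> weigh_samples (called at line 32).
The tell: Only 4 log lines were emitted before the run died; the intended continuation was 'enter screen_input: left 8 right 3'.
Crash: weigh_samples, line 25, AssertionError.
First divergence: position 5 — the faulty run's log ends after 4 lines; the working version continues with 'enter screen_input: left 8 right 3'.
Intended log window:
  3: bind_quota start: n=5 cutoff=4
  4: located slot 4
  5: enter screen_input: left 8 right 3
  6: stage result 17
Execution walk:
  bind_quota([9, 9, 6, 11, 4], 4) -> 4  [called from merge_totals, line 8]
  merge_totals([9, 9, 6, 11, 4], 4) -> 8  [called from weigh_samples, line 24]
Origin of each log line:
  1: logged in main at line 31
  2: logged in weigh_samples at line 23
  3: logged in bind_quota at line 2
  4: logged in merge_totals at line 9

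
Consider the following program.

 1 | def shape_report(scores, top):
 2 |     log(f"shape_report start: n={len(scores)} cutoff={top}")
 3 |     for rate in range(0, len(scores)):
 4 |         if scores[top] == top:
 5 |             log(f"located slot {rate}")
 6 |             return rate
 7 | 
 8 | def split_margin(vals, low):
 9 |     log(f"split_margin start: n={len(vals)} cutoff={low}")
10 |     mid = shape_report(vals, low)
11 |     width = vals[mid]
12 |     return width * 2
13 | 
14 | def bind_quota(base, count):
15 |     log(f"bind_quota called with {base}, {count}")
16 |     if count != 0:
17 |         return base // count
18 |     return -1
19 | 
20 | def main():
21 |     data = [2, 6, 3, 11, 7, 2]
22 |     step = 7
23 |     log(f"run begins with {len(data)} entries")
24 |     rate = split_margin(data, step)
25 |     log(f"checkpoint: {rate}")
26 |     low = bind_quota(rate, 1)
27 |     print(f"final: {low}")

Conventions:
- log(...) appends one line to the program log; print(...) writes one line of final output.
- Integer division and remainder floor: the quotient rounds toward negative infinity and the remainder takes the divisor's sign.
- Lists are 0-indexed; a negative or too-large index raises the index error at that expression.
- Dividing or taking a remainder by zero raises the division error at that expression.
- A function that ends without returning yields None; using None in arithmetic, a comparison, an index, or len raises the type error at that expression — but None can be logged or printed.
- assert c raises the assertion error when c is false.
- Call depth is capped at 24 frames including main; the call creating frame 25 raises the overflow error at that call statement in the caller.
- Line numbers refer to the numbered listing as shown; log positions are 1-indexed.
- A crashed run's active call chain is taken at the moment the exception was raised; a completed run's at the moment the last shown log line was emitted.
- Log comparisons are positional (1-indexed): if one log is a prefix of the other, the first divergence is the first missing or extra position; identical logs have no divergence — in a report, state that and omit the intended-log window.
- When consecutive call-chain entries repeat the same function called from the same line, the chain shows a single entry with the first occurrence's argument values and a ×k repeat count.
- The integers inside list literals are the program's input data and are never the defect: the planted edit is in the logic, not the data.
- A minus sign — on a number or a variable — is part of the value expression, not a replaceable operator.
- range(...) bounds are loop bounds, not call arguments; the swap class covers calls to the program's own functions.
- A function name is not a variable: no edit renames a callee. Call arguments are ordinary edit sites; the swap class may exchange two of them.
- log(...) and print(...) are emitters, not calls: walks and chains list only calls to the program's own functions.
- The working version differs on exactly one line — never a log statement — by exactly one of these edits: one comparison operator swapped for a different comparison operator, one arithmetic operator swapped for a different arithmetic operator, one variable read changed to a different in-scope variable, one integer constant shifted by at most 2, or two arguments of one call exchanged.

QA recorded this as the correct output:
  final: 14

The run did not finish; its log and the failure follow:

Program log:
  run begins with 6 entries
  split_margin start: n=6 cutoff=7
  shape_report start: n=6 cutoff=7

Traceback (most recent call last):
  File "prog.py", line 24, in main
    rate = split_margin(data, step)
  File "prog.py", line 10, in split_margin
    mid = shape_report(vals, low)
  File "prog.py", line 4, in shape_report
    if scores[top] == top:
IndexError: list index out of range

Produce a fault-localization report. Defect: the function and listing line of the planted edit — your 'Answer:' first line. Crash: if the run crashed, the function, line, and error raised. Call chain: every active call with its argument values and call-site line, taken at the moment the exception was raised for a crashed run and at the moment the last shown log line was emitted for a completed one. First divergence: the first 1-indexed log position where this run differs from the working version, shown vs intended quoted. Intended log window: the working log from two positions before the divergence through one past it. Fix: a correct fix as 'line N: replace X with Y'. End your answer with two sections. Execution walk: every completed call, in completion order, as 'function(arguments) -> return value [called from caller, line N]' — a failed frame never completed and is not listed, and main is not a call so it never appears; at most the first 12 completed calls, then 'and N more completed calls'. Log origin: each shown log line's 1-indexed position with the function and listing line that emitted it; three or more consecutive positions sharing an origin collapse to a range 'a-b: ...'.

Answer: the defect is in shape_report at line 4.
Key fact: The faulty run's log stops after 3 lines; the working version's next line would be 'located slot 4'.
Crash: shape_report, line 4, IndexError.
Call chain: main -> split_margin([2, 6, 3, 11, 7, 2], 7) (called at line 24) -> shape_report([2, 6, 3, 11, 7, 2], 7) (called at line 10).
First divergence: position 4 — the faulty run's log ends after 3 lines; the working version continues with 'located slot 4'.
Intended log window:
  2: split_margin start: n=6 cutoff=7
  3: shape_report start: n=6 cutoff=7
  4: located slot 4
  5: checkpoint: 14
Execution walk:
  (no call completed)
Log line origins:
  1: emitted by main (line 23)
  2: emitted by split_margin (line 9)
  3: emitted by shape_report (line 2)
A correct fix: line 4: replace `scores[top]` with `scores[rate]`.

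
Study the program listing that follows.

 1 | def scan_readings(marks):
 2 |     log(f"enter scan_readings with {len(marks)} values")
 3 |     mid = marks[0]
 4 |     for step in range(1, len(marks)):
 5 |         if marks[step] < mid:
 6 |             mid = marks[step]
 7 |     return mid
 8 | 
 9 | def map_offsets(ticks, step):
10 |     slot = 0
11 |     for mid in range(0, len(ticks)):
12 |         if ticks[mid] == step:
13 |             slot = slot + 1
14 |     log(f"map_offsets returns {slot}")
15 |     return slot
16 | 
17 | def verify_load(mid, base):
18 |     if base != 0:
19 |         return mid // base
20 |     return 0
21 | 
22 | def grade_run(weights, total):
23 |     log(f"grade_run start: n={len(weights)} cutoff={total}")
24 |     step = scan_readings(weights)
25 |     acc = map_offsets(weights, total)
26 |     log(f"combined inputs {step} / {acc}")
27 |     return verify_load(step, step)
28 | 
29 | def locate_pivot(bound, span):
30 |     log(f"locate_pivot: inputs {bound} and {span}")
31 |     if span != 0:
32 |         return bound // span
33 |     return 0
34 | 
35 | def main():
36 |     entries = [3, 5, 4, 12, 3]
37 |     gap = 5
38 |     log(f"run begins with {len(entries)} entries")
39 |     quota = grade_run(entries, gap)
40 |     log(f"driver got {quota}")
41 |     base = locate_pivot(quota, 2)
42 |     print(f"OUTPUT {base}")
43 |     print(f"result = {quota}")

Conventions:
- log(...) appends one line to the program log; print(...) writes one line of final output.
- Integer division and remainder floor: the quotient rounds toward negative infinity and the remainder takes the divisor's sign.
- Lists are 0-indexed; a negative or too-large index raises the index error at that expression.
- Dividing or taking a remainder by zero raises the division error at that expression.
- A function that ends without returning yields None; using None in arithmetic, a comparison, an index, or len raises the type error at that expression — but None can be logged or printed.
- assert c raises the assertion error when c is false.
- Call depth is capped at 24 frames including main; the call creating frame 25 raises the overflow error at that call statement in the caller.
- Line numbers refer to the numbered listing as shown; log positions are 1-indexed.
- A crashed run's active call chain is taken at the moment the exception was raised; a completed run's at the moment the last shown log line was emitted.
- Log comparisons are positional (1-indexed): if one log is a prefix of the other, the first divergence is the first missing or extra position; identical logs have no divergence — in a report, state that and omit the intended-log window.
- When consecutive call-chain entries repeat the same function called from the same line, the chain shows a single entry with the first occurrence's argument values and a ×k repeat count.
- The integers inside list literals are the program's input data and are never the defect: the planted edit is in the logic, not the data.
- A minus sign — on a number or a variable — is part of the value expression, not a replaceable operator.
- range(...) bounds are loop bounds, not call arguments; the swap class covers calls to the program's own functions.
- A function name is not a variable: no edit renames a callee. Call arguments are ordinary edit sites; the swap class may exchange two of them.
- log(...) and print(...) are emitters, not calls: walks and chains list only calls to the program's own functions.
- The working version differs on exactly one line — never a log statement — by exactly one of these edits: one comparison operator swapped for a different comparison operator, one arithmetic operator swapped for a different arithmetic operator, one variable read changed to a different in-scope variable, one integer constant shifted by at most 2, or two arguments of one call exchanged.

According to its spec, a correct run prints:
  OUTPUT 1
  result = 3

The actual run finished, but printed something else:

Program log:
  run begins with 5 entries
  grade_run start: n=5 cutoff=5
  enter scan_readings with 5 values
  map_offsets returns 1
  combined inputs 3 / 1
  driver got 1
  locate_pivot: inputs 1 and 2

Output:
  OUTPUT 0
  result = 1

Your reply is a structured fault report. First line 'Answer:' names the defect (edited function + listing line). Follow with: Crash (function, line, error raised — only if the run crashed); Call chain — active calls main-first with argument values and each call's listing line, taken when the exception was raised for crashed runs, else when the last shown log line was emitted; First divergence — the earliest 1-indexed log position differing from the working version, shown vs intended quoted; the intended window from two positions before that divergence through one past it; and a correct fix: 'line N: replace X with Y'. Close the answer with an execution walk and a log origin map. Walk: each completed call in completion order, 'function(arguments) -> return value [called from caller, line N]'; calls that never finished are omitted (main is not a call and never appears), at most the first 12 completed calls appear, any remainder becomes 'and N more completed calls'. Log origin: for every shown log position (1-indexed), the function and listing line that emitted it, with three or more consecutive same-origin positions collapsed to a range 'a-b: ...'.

Answer: the defect is in grade_run at line 27.
Key fact: Everything matches until log position 6, which reads 'driver got 1' in place of 'driver got 3'.
Call chain: main -> locate_pivot(1, 2) (called at line 41).
First divergence: at position 6 the run shows 'driver got 1' where the working version logs 'driver got 3'.
Intended log window:
  4: map_offsets returns 1
  5: combined inputs 3 / 1
  6: driver got 3
  7: locate_pivot: inputs 3 and 2
Execution walk:
  scan_readings([3, 5, 4, 12, 3]) -> 3  [called from grade_run, line 24]
  map_offsets([3, 5, 4, 12, 3], 5) -> 1  [called from grade_run, line 25]
  verify_load(3, 3) -> 1  [called from grade_run, line 27]
  grade_run([3, 5, 4, 12, 3], 5) -> 1  [called from main, line 39]
  locate_pivot(1, 2) -> 0  [called from main, line 41]
Origin of each log line:
  1: logged in main at line 38
  2: logged in grade_run at line 23
  3: logged in scan_readings at line 2
  4: logged in map_offsets at line 14
  5: logged in grade_run at line 26
  6: logged in main at line 40
  7: logged in locate_pivot at line 30
A correct fix: line 27: replace `verify_load(step, step)` with `verify_load(step, acc)`.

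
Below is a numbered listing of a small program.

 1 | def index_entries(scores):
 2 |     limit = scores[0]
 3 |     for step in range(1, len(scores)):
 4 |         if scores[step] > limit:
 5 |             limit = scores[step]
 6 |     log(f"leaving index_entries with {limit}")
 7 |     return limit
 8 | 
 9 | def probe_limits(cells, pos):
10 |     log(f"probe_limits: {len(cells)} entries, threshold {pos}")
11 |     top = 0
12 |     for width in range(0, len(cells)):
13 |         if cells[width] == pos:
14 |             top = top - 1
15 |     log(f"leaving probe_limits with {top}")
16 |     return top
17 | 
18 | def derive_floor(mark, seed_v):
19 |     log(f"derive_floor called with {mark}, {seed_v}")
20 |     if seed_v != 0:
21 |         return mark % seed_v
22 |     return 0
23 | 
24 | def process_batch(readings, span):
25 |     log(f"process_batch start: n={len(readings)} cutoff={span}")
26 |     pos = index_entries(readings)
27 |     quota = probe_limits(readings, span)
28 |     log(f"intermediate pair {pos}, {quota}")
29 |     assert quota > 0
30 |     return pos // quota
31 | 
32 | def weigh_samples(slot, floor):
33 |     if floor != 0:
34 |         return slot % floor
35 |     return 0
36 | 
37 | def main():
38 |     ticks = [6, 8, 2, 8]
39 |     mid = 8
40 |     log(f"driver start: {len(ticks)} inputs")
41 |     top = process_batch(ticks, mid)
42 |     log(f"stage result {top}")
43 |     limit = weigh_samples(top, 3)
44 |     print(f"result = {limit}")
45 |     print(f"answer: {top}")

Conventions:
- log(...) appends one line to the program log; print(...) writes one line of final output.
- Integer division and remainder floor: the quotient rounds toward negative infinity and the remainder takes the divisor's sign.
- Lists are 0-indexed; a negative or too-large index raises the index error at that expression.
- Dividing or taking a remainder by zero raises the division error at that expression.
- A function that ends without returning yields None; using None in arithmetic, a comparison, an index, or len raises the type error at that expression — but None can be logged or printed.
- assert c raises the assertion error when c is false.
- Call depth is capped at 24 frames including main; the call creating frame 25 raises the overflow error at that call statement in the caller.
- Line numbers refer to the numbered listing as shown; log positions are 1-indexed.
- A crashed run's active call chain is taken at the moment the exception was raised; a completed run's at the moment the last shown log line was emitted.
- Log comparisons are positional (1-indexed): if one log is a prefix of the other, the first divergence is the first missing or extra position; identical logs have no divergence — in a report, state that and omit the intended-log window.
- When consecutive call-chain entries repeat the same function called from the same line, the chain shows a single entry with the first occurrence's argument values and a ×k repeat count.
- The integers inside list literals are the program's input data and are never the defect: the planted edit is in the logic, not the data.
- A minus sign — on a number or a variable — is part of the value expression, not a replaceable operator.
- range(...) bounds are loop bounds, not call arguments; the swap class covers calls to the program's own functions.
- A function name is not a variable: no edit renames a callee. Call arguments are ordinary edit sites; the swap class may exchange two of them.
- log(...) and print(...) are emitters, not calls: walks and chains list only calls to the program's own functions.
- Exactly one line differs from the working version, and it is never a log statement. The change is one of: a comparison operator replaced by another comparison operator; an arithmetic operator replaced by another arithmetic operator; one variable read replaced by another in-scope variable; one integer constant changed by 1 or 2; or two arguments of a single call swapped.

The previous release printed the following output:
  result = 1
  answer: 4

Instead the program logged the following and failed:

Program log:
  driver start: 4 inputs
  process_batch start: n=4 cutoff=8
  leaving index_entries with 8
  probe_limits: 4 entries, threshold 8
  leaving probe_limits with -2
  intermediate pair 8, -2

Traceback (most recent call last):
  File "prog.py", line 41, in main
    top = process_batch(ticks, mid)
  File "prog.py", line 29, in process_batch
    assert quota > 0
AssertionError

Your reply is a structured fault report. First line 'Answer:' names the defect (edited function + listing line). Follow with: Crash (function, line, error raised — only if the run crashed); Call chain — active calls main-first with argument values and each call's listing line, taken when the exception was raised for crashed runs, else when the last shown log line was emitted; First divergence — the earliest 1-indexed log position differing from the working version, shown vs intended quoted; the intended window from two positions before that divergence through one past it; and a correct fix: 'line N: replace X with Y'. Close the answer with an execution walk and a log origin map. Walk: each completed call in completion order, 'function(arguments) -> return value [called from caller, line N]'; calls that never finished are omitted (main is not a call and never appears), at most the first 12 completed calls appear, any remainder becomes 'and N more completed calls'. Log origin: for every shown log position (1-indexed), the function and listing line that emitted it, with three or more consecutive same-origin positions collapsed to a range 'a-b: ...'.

Answer: the defect is in probe_limits at line 14.
Key observation: The log first diverges at position 5: the faulty run prints 'leaving probe_limits with -2' where the working version prints 'leaving probe_limits with 2'.
Crash: process_batch, line 29, AssertionError.
Call chain: main -> process_batch([6, 8, 2, 8], 8) (called at line 41).
First divergence: position 5 — the shown line 'leaving probe_limits with -2' should read 'leaving probe_limits with 2'.
Intended log window:
  3: leaving index_entries with 8
  4: probe_limits: 4 entries, threshold 8
  5: leaving probe_limits with 2
  6: intermediate pair 8, 2
Execution walk:
  index_entries([6, 8, 2, 8]) -> 8  [called from process_batch, line 26]
  probe_limits([6, 8, 2, 8], 8) -> -2  [called from process_batch, line 27]
Log origins:
  1: emitted by main (line 40)
  2: emitted by process_batch (line 25)
  3: emitted by index_entries (line 6)
  4: emitted by probe_limits (line 10)
  5: emitted by probe_limits (line 15)
  6: emitted by process_batch (line 28)
A correct fix: line 14: replace `-` with `+`.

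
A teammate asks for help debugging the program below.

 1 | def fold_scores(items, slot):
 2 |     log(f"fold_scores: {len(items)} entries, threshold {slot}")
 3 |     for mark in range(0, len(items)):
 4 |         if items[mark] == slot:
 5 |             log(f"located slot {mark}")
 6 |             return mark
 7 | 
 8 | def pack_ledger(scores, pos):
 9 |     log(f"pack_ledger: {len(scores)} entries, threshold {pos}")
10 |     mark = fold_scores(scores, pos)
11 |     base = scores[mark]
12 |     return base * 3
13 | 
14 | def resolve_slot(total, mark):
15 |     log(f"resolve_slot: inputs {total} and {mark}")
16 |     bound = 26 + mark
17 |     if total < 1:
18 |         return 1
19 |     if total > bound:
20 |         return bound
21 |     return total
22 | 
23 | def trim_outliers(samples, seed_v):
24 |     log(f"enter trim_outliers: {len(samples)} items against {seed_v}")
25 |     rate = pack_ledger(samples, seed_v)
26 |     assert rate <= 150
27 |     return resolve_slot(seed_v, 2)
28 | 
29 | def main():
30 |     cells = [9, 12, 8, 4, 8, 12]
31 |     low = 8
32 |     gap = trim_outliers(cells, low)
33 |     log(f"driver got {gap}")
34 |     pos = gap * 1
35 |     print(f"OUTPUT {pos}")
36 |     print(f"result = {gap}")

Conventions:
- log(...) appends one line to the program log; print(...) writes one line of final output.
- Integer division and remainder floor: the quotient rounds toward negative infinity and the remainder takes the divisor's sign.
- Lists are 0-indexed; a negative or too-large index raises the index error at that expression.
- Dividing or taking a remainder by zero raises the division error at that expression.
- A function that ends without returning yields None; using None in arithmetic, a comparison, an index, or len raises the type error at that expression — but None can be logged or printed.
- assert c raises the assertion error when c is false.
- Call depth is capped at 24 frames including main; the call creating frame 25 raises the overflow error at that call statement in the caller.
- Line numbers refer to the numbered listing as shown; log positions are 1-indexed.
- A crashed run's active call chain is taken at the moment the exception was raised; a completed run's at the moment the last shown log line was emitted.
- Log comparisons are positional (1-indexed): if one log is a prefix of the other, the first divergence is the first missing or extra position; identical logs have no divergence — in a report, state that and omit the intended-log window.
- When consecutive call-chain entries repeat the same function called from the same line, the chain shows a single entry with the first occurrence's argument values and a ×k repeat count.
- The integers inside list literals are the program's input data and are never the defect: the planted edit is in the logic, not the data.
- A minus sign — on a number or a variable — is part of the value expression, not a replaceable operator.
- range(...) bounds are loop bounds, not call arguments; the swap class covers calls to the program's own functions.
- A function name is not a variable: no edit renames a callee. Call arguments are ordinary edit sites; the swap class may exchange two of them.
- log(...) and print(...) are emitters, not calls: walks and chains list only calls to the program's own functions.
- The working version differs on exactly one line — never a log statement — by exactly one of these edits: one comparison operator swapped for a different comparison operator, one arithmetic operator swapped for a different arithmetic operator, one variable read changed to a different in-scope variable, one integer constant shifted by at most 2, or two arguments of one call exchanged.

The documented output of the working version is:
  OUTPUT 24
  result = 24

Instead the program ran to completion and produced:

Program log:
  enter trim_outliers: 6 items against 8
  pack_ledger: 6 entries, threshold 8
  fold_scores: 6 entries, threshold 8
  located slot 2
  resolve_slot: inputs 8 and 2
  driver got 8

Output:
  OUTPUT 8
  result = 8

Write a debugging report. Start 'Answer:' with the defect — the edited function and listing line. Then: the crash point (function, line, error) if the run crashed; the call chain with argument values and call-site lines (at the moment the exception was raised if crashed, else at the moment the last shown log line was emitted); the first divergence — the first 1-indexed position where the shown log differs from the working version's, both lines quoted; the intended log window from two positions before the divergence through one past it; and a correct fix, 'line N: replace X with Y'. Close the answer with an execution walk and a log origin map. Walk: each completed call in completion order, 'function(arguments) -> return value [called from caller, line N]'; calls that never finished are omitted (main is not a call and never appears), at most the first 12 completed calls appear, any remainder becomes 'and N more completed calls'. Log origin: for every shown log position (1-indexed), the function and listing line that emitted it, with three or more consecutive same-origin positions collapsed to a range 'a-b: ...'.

Answer: the defect is in trim_outliers at line 27.
Key fact: Everything matches until log position 5, which reads 'resolve_slot: inputs 8 and 2' in place of 'resolve_slot: inputs 24 and 2'.
Call chain: main.
First divergence: position 5 — the shown line 'resolve_slot: inputs 8 and 2' should read 'resolve_slot: inputs 24 and 2'.
Intended log window:
  3: fold_scores: 6 entries, threshold 8
  4: located slot 2
  5: resolve_slot: inputs 24 and 2
  6: driver got 24
Execution walk:
  fold_scores([9, 12, 8, 4, 8, 12], 8) -> 2  [called from pack_ledger, line 10]
  pack_ledger([9, 12, 8, 4, 8, 12], 8) -> 24  [called from trim_outliers, line 25]
  resolve_slot(8, 2) -> 8  [called from trim_outliers, line 27]
  trim_outliers([9, 12, 8, 4, 8, 12], 8) -> 8  [called from main, line 32]
Log origins:
  1 — trim_outliers, line 24
  2 — pack_ledger, line 9
  3 — fold_scores, line 2
  4 — fold_scores, line 5
  5 — resolve_slot, line 15
  6 — main, line 33
A correct fix: line 27: replace `seed_v` with `rate`.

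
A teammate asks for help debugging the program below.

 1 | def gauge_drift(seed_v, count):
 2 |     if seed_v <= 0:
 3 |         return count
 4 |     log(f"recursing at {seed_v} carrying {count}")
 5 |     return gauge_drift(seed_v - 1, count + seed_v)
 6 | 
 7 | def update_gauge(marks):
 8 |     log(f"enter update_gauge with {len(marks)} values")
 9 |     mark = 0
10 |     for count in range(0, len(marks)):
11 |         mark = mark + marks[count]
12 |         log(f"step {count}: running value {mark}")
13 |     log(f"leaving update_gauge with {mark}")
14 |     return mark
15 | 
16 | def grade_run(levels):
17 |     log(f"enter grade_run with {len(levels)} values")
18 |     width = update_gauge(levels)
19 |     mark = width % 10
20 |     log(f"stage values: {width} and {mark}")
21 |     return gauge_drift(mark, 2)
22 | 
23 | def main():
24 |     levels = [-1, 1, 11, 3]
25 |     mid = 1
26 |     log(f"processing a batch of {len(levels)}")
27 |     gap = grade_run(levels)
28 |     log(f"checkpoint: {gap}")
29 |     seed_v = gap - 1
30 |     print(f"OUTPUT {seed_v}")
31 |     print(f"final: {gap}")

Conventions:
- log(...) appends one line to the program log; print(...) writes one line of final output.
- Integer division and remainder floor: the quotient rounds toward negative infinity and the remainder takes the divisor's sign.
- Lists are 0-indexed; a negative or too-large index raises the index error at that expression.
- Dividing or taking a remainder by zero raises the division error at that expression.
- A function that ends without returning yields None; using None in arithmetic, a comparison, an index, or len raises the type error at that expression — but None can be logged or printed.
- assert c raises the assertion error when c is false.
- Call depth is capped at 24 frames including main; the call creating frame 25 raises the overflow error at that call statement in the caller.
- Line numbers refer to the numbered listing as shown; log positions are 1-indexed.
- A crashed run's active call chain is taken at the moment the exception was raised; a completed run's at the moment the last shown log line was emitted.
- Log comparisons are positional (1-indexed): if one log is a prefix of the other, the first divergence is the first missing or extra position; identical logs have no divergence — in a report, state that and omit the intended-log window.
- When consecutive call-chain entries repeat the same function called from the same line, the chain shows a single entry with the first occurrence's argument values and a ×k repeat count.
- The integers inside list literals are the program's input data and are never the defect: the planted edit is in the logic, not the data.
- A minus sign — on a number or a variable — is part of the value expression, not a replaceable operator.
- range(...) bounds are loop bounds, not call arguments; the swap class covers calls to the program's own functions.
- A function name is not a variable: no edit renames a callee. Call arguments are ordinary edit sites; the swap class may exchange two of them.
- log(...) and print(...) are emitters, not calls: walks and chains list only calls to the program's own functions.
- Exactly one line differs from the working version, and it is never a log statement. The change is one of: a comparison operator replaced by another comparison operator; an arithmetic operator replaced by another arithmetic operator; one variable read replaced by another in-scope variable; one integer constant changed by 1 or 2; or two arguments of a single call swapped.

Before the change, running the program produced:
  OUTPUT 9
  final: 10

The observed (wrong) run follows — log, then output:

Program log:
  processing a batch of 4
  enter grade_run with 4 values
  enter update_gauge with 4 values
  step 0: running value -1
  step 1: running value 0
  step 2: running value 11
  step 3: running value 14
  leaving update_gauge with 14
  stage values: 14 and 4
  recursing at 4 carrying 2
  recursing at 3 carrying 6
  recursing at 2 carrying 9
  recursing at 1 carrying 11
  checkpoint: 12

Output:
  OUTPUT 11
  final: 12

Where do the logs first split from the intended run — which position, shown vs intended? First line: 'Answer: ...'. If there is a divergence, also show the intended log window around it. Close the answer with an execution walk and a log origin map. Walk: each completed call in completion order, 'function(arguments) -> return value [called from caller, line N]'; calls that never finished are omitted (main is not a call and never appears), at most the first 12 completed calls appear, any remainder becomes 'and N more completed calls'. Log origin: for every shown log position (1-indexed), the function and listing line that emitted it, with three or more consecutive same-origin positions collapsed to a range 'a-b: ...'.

Answer: position 10 — the shown line 'recursing at 4 carrying 2' should read 'recursing at 4 carrying 0'.
Intended log window:
  8: leaving update_gauge with 14
  9: stage values: 14 and 4
  10: recursing at 4 carrying 0
  11: recursing at 3 carrying 4
Execution walk:
  update_gauge([-1, 1, 11, 3]) -> 14  [called from grade_run, line 18]
  gauge_drift(0, 12) -> 12  [called from gauge_drift, line 5]
  gauge_drift(1, 11) -> 12  [called from gauge_drift, line 5]
  gauge_drift(2, 9) -> 12  [called from gauge_drift, line 5]
  gauge_drift(3, 6) -> 12  [called from gauge_drift, line 5]
  gauge_drift(4, 2) -> 12  [called from grade_run, line 21]
  grade_run([-1, 1, 11, 3]) -> 12  [called from main, line 27]
Origin of each log line:
  1: logged in main at line 26
  2: logged in grade_run at line 17
  3: logged in update_gauge at line 8
  4-7: logged in update_gauge at line 12
  8: logged in update_gauge at line 13
  9: logged in grade_run at line 20
  10-13: logged in gauge_drift at line 4
  14: logged in main at line 28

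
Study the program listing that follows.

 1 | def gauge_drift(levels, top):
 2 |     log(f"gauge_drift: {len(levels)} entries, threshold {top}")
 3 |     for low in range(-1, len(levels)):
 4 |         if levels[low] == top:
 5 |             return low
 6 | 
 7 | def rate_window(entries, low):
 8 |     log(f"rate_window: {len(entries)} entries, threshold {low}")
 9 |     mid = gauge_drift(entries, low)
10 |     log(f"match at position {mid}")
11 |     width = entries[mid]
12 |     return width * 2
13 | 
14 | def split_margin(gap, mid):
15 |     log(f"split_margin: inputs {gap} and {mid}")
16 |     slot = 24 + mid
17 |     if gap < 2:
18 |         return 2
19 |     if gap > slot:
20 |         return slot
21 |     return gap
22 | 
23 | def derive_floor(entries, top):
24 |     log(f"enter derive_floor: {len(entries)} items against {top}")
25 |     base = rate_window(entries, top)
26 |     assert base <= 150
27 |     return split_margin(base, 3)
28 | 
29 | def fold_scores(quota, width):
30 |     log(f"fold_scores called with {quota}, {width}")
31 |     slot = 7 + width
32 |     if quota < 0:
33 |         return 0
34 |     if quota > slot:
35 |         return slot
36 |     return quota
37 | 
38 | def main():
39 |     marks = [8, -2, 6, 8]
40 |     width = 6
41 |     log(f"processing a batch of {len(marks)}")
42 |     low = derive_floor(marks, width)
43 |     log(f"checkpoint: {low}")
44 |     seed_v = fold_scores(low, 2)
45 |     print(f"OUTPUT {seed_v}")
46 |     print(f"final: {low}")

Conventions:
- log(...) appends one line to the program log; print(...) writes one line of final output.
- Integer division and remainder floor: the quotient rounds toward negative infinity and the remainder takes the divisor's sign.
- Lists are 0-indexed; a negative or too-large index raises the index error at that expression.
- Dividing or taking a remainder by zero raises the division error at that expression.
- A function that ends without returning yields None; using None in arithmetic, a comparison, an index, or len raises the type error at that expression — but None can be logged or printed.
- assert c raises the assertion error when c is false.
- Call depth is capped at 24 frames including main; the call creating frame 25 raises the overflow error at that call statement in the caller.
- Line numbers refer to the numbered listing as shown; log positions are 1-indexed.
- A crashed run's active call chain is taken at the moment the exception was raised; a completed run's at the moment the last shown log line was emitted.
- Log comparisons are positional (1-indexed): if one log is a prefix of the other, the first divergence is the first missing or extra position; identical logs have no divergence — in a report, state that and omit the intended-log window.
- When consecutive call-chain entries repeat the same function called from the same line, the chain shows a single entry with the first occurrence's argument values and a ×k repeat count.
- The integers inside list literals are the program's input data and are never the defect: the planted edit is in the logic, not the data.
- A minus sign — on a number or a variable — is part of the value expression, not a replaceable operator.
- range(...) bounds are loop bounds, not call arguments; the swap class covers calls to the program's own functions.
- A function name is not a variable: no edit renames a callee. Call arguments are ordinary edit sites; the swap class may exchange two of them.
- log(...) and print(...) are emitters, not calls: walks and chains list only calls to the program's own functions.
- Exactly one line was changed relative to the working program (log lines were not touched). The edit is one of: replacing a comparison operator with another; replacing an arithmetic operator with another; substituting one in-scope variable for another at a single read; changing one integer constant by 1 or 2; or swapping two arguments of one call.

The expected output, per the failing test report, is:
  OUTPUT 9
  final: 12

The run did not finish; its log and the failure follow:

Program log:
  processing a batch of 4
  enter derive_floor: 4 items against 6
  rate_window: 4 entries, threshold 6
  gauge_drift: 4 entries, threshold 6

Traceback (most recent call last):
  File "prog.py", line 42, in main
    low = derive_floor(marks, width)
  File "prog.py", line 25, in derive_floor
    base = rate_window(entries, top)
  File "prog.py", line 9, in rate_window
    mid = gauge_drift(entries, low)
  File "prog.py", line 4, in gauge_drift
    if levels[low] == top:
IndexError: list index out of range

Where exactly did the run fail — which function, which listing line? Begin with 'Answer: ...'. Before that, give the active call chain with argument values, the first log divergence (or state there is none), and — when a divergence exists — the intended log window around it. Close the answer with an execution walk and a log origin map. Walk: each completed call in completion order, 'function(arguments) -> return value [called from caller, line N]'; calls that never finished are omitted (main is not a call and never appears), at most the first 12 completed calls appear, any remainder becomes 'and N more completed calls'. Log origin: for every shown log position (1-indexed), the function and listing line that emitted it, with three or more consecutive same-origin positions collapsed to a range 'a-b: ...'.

Answer: the error was raised in gauge_drift, line 4.
Core observation: After 4 matching log lines the faulty run goes silent, while the working version continues with 'match at position 2'.
Call chain: main -> derive_floor([8, -2, 6, 8], 6) (called at line 42) -> rate_window([8, -2, 6, 8], 6) (called at line 25) -> gauge_drift([8, -2, 6, 8], 6) (called at line 9).
First divergence: position 5 — the faulty run's log ends after 4 lines; the working version continues with 'match at position 2'.
Intended log window:
  3: rate_window: 4 entries, threshold 6
  4: gauge_drift: 4 entries, threshold 6
  5: match at position 2
  6: split_margin: inputs 12 and 3
Execution walk:
  (no call completed)
Log origin:
  1 — main, line 41
  2 — derive_floor, line 24
  3 — rate_window, line 8
  4 — gauge_drift, line 2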